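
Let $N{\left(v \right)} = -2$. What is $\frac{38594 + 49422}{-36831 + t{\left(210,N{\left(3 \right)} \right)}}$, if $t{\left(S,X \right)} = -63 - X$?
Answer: $- \frac{22004}{9223} \approx -2.3858$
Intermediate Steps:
$\frac{38594 + 49422}{-36831 + t{\left(210,N{\left(3 \right)} \right)}} = \frac{38594 + 49422}{-36831 - 61} = \frac{88016}{-36831 + \left(-63 + 2\right)} = \frac{88016}{-36831 - 61} = \frac{88016}{-36892} = 88016 \left(- \frac{1}{36892}\right) = - \frac{22004}{9223}$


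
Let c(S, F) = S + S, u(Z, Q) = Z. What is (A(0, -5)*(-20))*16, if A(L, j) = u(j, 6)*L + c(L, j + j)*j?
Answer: 0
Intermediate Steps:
c(S, F) = 2*S
A(L, j) = 3*L*j (A(L, j) = j*L + (2*L)*j = L*j + 2*L*j = 3*L*j)
(A(0, -5)*(-20))*16 = ((3*0*(-5))*(-20))*16 = (0*(-20))*16 = 0*16 = 0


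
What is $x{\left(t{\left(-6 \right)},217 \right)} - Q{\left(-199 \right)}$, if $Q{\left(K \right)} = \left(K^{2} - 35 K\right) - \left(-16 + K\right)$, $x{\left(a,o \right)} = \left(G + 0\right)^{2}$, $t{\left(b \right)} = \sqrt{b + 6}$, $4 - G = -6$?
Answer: $-46681$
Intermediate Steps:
$G = 10$ ($G = 4 - -6 = 4 + 6 = 10$)
$t{\left(b \right)} = \sqrt{6 + b}$
$x{\left(a,o \right)} = 100$ ($x{\left(a,o \right)} = \left(10 + 0\right)^{2} = 10^{2} = 100$)
$Q{\left(K \right)} = 16 + K^{2} - 36 K$ ($Q{\left(K \right)} = \left(K^{2} - 35 K\right) - \left(-16 + K\right) = 16 + K^{2} - 36 K$)
$x{\left(t{\left(-6 \right)},217 \right)} - Q{\left(-199 \right)} = 100 - \left(16 + \left(-199\right)^{2} - -7164\right) = 100 - \left(16 + 39601 + 7164\right) = 100 - 46781 = -46681$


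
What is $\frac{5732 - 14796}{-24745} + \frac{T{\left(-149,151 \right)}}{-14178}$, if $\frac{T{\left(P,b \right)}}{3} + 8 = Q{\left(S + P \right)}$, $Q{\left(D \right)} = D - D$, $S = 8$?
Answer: $\frac{21517212}{58472435} \approx 0.36799$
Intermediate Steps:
$Q{\left(D \right)} = 0$
$T{\left(P,b \right)} = -24$ ($T{\left(P,b \right)} = -24 + 3 \cdot 0 = -24 + 0 = -24$)
$\frac{5732 - 14796}{-24745} + \frac{T{\left(-149,151 \right)}}{-14178} = \frac{5732 - 14796}{-24745} - \frac{24}{-14178} = \left(5732 - 14796\right) \left(- \frac{1}{24745}\right) - - \frac{4}{2363} = \left(-9064\right) \left(- \frac{1}{24745}\right) + \frac{4}{2363} = \frac{9064}{24745} + \frac{4}{2363} = \frac{21517212}{58472435}$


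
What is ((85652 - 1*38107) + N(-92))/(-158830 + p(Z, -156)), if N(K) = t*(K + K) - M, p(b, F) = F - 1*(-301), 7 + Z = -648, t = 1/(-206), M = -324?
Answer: -1643533/5448185 ≈ -0.30167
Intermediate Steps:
t = -1/206 ≈ -0.0048544
Z = -655 (Z = -7 - 648 = -655)
p(b, F) = 301 + F (p(b, F) = F + 301 = 301 + F)
N(K) = 324 - K/103 (N(K) = -(K + K)/206 - 1*(-324) = -K/103 + 324 = 324 - K/103)
((85652 - 1*38107) + N(-92))/(-158830 + p(Z, -156)) = ((85652 - 1*38107) + (324 - 1/103*(-92)))/(-158830 + (301 - 156)) = ((85652 - 38107) + (324 + 92/103))/(-158830 + 145) = (47545 + 33464/103)/(-158685) = (4930599/103)*(-1/158685) = -1643533/5448185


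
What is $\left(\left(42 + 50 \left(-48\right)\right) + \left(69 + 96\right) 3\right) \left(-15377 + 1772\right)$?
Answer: $25346115$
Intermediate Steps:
$\left(\left(42 + 50 \left(-48\right)\right) + \left(69 + 96\right) 3\right) \left(-15377 + 1772\right) = \left(\left(42 - 2400\right) + 165 \cdot 3\right) \left(-13605\right) = \left(-2358 + 495\right) \left(-13605\right) = \left(-1863\right) \left(-13605\right) = 25346115$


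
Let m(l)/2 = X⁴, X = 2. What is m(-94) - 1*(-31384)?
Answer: 31416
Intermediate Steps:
m(l) = 32 (m(l) = 2*2⁴ = 2*16 = 32)
m(-94) - 1*(-31384) = 32 - 1*(-31384) = 32 + 31384 = 31416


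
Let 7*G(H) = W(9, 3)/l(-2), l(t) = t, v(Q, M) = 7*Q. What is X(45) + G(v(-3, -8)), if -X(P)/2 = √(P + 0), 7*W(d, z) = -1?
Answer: 1/98 - 6*√5 ≈ -13.406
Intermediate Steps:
W(d, z) = -⅐ (W(d, z) = (⅐)*(-1) = -⅐)
G(H) = 1/98 (G(H) = (-⅐/(-2))/7 = (-⅐*(-½))/7 = (⅐)*(1/14) = 1/98)
X(P) = -2*√P (X(P) = -2*√(P + 0) = -2*√P)
X(45) + G(v(-3, -8)) = -6*√5 + 1/98 = 1/98 - 6*√5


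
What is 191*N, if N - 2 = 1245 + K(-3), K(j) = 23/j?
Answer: 710138/3 ≈ 2.3671e+5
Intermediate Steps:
N = 3718/3 (N = 2 + (1245 + 23/(-3)) = 2 + (1245 + 23*(-1/3)) = 2 + (1245 - 23/3) = 2 + 3712/3 = 3718/3 ≈ 1239.3)
191*N = 191*(3718/3) = 710138/3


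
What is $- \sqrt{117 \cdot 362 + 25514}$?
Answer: $- 38 \sqrt{47} \approx -260.51$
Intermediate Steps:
$- \sqrt{117 \cdot 362 + 25514} = - \sqrt{42354 + 25514} = - \sqrt{67868} = - 38 \sqrt{47}$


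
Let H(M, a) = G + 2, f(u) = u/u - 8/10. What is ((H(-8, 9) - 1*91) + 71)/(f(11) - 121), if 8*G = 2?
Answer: 355/2416 ≈ 0.14694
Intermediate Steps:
f(u) = 1/5 (f(u) = 1 - 8*1/10 = 1 - 4/5 = 1/5)
G = 1/4 (G = (1/8)*2 = 1/4 ≈ 0.25000)
H(M, a) = 9/4 (H(M, a) = 1/4 + 2 = 9/4)
((H(-8, 9) - 1*91) + 71)/(f(11) - 121) = ((9/4 - 1*91) + 71)/(1/5 - 121) = ((9/4 - 91) + 71)/(-604/5) = (-355/4 + 71)*(-5/604) = -71/4*(-5/604) = 355/2416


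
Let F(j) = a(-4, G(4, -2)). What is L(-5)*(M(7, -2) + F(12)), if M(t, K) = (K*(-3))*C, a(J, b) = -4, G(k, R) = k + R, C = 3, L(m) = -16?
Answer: -224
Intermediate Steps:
G(k, R) = R + k
F(j) = -4
M(t, K) = -9*K (M(t, K) = (K*(-3))*3 = -3*K*3 = -9*K)
L(-5)*(M(7, -2) + F(12)) = -16*(-9*(-2) - 4) = -16*(18 - 4) = -16*14 = -224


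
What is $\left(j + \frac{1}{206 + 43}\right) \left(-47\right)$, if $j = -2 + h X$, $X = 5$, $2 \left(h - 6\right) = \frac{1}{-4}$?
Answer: $- \frac{2563333}{1992} \approx -1286.8$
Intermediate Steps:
$h = \frac{47}{8}$ ($h = 6 + \frac{1}{2 \left(-4\right)} = 6 + \frac{1}{2} \left(- \frac{1}{4}\right) = 6 - \frac{1}{8} = \frac{47}{8} \approx 5.875$)
$j = \frac{219}{8}$ ($j = -2 + \frac{47}{8} \cdot 5 = -2 + \frac{235}{8} = \frac{219}{8} \approx 27.375$)
$\left(j + \frac{1}{206 + 43}\right) \left(-47\right) = \left(\frac{219}{8} + \frac{1}{206 + 43}\right) \left(-47\right) = \left(\frac{219}{8} + \frac{1}{249}\right) \left(-47\right) = \frac{54539}{1992} \left(-47\right) = - \frac{2563333}{1992}$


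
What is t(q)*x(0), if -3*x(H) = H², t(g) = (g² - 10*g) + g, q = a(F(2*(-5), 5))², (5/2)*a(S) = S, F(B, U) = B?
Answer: 0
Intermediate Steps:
a(S) = 2*S/5
q = 16 (q = (2*(2*(-5))/5)² = ((⅖)*(-10))² = (-4)² = 16)
t(g) = g² - 9*g
x(H) = -H²/3
t(q)*x(0) = (16*(-9 + 16))*(-⅓*0²) = (16*7)*(-⅓*0) = 112*0 = 0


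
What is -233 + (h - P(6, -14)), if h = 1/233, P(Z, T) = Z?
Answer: -55686/233 ≈ -239.00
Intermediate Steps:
h = 1/233 ≈ 0.0042918
-233 + (h - P(6, -14)) = -233 + (1/233 - 1*6) = -233 + (1/233 - 6) = -233 - 1397/233 = -55686/233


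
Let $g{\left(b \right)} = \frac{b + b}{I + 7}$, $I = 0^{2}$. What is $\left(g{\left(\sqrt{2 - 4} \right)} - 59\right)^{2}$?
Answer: $\frac{170561}{49} - \frac{236 i \sqrt{2}}{7} \approx 3480.8 - 47.679 i$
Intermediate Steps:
$I = 0$
$g{\left(b \right)} = \frac{2 b}{7}$ ($g{\left(b \right)} = \frac{b + b}{0 + 7} = \frac{2 b}{7}$)
$\left(g{\left(\sqrt{2 - 4} \right)} - 59\right)^{2} = \left(\frac{2 \sqrt{2 - 4}}{7} - 59\right)^{2} = \left(\frac{2 \sqrt{-2}}{7} - 59\right)^{2} = \left(\frac{2 i \sqrt{2}}{7} - 59\right)^{2} = \left(-59 + \frac{2 i \sqrt{2}}{7}\right)^{2}$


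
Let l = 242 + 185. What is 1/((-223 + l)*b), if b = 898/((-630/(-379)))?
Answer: 105/11571628 ≈ 9.0739e-6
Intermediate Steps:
l = 427
b = 170171/315 (b = 898/((-630*(-1/379))) = 898/(630/379) = 898*(379/630) = 170171/315 ≈ 540.23)
1/((-223 + l)*b) = 1/((-223 + 427)*(170171/315)) = (315/170171)/204 = (1/204)*(315/170171) = 105/11571628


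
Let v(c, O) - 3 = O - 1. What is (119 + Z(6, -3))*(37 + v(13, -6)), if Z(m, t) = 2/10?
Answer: 19668/5 ≈ 3933.6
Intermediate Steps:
Z(m, t) = 1/5 (Z(m, t) = 2*(1/10) = 1/5)
v(c, O) = 2 + O (v(c, O) = 3 + (O - 1) = 3 + (-1 + O) = 2 + O)
(119 + Z(6, -3))*(37 + v(13, -6)) = (119 + 1/5)*(37 + (2 - 6)) = 596*(37 - 4)/5 = (596/5)*33 = 19668/5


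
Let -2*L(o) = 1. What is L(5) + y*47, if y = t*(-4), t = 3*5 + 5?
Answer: -7521/2 ≈ -3760.5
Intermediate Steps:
t = 20 (t = 15 + 5 = 20)
L(o) = -1/2 (L(o) = -1/2*1 = -1/2)
y = -80 (y = 20*(-4) = -80)
L(5) + y*47 = -1/2 - 80*47 = -1/2 - 3760 = -7521/2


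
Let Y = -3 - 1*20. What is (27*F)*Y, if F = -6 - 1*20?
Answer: 16146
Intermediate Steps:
Y = -23 (Y = -3 - 20 = -23)
F = -26 (F = -6 - 20 = -26)
(27*F)*Y = (27*(-26))*(-23) = -702*(-23) = 16146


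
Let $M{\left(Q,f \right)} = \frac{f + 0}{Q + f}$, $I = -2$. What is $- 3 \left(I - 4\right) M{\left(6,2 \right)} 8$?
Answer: $36$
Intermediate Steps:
$M{\left(Q,f \right)} = \frac{f}{Q + f}$
$- 3 \left(I - 4\right) M{\left(6,2 \right)} 8 = - 3 \left(-2 - 4\right) \frac{2}{6 + 2} \cdot 8 = \left(-3\right) \left(-6\right) \frac{2}{8} \cdot 8 = 18 \cdot 2 \cdot \frac{1}{8} \cdot 8 = 18 \cdot \frac{1}{4} \cdot 8 = \frac{9}{2} \cdot 8 = 36$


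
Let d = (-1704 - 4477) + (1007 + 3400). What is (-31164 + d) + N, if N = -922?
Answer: -33860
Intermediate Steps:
d = -1774 (d = -6181 + 4407 = -1774)
(-31164 + d) + N = (-31164 - 1774) - 922 = -32938 - 922 = -33860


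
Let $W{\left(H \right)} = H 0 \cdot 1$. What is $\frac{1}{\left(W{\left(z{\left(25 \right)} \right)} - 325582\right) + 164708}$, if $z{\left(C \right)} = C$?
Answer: $- \frac{1}{160874} \approx -6.216 \cdot 10^{-6}$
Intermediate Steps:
$W{\left(H \right)} = 0$ ($W{\left(H \right)} = 0 \cdot 1 = 0$)
$\frac{1}{\left(W{\left(z{\left(25 \right)} \right)} - 325582\right) + 164708} = \frac{1}{\left(0 - 325582\right) + 164708} = \frac{1}{-325582 + 164708} = \frac{1}{-160874} = - \frac{1}{160874}$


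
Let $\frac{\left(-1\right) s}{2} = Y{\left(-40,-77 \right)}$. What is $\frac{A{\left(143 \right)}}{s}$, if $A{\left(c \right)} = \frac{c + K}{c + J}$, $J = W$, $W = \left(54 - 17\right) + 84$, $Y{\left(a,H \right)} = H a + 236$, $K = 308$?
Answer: $- \frac{41}{159168} \approx -0.00025759$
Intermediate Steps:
$Y{\left(a,H \right)} = 236 + H a$
$W = 121$ ($W = 37 + 84 = 121$)
$J = 121$
$s = -6632$ ($s = - 2 \left(236 - -3080\right) = - 2 \left(236 + 3080\right) = \left(-2\right) 3316 = -6632$)
$A{\left(c \right)} = \frac{308 + c}{121 + c}$ ($A{\left(c \right)} = \frac{c + 308}{c + 121} = \frac{308 + c}{121 + c}$)
$\frac{A{\left(143 \right)}}{s} = \frac{\frac{1}{121 + 143} \left(308 + 143\right)}{-6632} = \frac{1}{264} \cdot 451 \left(- \frac{1}{6632}\right) = \frac{41}{24} \left(- \frac{1}{6632}\right) = - \frac{41}{159168}$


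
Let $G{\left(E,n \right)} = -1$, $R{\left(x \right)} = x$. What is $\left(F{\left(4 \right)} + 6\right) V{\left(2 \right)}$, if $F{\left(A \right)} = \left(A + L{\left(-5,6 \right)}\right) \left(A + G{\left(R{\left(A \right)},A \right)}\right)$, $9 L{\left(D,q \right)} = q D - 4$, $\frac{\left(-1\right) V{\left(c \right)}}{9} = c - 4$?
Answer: $120$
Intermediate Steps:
$V{\left(c \right)} = 36 - 9 c$ ($V{\left(c \right)} = - 9 \left(c - 4\right) = - 9 \left(-4 + c\right) = 36 - 9 c$)
$L{\left(D,q \right)} = - \frac{4}{9} + \frac{D q}{9}$ ($L{\left(D,q \right)} = \frac{q D - 4}{9} = \frac{D q - 4}{9} = \frac{-4 + D q}{9} = - \frac{4}{9} + \frac{D q}{9}$)
$F{\left(A \right)} = \left(-1 + A\right) \left(- \frac{34}{9} + A\right)$ ($F{\left(A \right)} = \left(A + \left(- \frac{4}{9} + \frac{1}{9} \left(-5\right) 6\right)\right) \left(A - 1\right) = \left(A - \frac{34}{9}\right) \left(-1 + A\right) = \left(- \frac{34}{9} + A\right) \left(-1 + A\right) = \left(-1 + A\right) \left(- \frac{34}{9} + A\right)$)
$\left(F{\left(4 \right)} + 6\right) V{\left(2 \right)} = \left(\left(\frac{34}{9} + 4^{2} - \frac{172}{9}\right) + 6\right) \left(36 - 18\right) = \left(\left(\frac{34}{9} + 16 - \frac{172}{9}\right) + 6\right) \left(36 - 18\right) = \left(\frac{2}{3} + 6\right) 18 = \frac{20}{3} \cdot 18 = 120$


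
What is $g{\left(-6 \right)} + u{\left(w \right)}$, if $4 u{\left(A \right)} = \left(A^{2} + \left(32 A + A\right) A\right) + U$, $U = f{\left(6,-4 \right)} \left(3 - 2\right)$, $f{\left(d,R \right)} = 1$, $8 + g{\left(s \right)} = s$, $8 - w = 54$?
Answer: $\frac{71889}{4} \approx 17972.0$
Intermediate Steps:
$w = -46$ ($w = 8 - 54 = -46$)
$g{\left(s \right)} = -8 + s$
$U = 1$ ($U = 1 \left(3 - 2\right) = 1 \cdot 1 = 1$)
$u{\left(A \right)} = \frac{1}{4} + \frac{17 A^{2}}{2}$ ($u{\left(A \right)} = \frac{\left(A^{2} + \left(32 A + A\right) A\right) + 1}{4} = \frac{\left(A^{2} + 33 A A\right) + 1}{4} = \frac{\left(A^{2} + 33 A^{2}\right) + 1}{4} = \frac{34 A^{2} + 1}{4} = \frac{1 + 34 A^{2}}{4} = \frac{1}{4} + \frac{17 A^{2}}{2}$)
$g{\left(-6 \right)} + u{\left(w \right)} = \left(-8 - 6\right) + \left(\frac{1}{4} + \frac{17 \left(-46\right)^{2}}{2}\right) = -14 + \left(\frac{1}{4} + \frac{17}{2} \cdot 2116\right) = -14 + \left(\frac{1}{4} + 17986\right) = -14 + \frac{71945}{4} = \frac{71889}{4}$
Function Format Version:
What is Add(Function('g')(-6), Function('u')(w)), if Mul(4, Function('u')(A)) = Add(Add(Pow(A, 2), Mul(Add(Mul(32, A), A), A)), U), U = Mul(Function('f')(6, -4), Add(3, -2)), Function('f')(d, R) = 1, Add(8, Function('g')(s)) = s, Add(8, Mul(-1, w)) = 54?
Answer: Rational(71889, 4) ≈ 17972.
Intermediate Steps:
w = -46 (w = Add(8, Mul(-1, 54)) = Add(8, -54) = -46)
Function('g')(s) = Add(-8, s)
U = 1 (U = Mul(1, Add(3, -2)) = Mul(1, 1) = 1)
Function('u')(A) = Add(Rational(1, 4), Mul(Rational(17, 2), Pow(A, 2))) (Function('u')(A) = Mul(Rational(1, 4), Add(Add(Pow(A, 2), Mul(Add(Mul(32, A), A), A)), 1)) = Mul(Rational(1, 4), Add(Add(Pow(A, 2), Mul(Mul(33, A), A)), 1)) = Mul(Rational(1, 4), Add(Add(Pow(A, 2), Mul(33, Pow(A, 2))), 1)) = Mul(Rational(1, 4), Add(Mul(34, Pow(A, 2)), 1)) = Mul(Rational(1, 4), Add(1, Mul(34, Pow(A, 2)))) = Add(Rational(1, 4), Mul(Rational(17, 2), Pow(A, 2))))
Add(Function('g')(-6), Function('u')(w)) = Add(Add(-8, -6), Add(Rational(1, 4), Mul(Rational(17, 2), Pow(-46, 2)))) = Add(-14, Add(Rational(1, 4), Mul(Rational(17, 2), 2116))) = Add(-14, Add(Rational(1, 4), 17986)) = Add(-14, Rational(71945, 4)) = Rational(71889, 4)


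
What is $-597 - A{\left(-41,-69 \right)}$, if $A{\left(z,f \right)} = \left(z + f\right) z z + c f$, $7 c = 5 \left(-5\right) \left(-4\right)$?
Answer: $\frac{1297091}{7} \approx 1.853 \cdot 10^{5}$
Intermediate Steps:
$c = \frac{100}{7}$ ($c = \frac{5 \left(-5\right) \left(-4\right)}{7} = \frac{\left(-25\right) \left(-4\right)}{7} = \frac{1}{7} \cdot 100 = \frac{100}{7} \approx 14.286$)
$A{\left(z,f \right)} = \frac{100 f}{7} + z^{2} \left(f + z\right)$ ($A{\left(z,f \right)} = \left(z + f\right) z z + \frac{100 f}{7} = \left(f + z\right) z z + \frac{100 f}{7} = z \left(f + z\right) z + \frac{100 f}{7} = z^{2} \left(f + z\right) + \frac{100 f}{7} = \frac{100 f}{7} + z^{2} \left(f + z\right)$)
$-597 - A{\left(-41,-69 \right)} = -597 - \left(\left(-41\right)^{3} + \frac{100}{7} \left(-69\right) - 69 \left(-41\right)^{2}\right) = -597 - \left(-68921 - \frac{6900}{7} - 115989\right) = -597 - - \frac{1301270}{7} = -597 + \frac{1301270}{7} = \frac{1297091}{7}$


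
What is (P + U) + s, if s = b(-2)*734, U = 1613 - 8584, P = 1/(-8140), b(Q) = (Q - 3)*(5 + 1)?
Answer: -235986741/8140 ≈ -28991.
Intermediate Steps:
b(Q) = -18 + 6*Q (b(Q) = (-3 + Q)*6 = -18 + 6*Q)
P = -1/8140 ≈ -0.00012285
U = -6971
s = -22020 (s = (-18 + 6*(-2))*734 = (-18 - 12)*734 = -30*734 = -22020)
(P + U) + s = (-1/8140 - 6971) - 22020 = -56743941/8140 - 22020 = -235986741/8140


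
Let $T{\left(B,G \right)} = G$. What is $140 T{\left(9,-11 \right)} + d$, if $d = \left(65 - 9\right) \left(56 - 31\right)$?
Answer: $-140$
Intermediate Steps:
$d = 1400$ ($d = \left(65 - 9\right) 25 = 56 \cdot 25 = 1400$)
$140 T{\left(9,-11 \right)} + d = 140 \left(-11\right) + 1400 = -1540 + 1400 = -140$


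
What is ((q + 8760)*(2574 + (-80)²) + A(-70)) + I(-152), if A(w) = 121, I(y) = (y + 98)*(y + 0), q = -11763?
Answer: -26940593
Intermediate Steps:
I(y) = y*(98 + y) (I(y) = (98 + y)*y = y*(98 + y))
((q + 8760)*(2574 + (-80)²) + A(-70)) + I(-152) = ((-11763 + 8760)*(2574 + (-80)²) + 121) - 152*(98 - 152) = (-3003*(2574 + 6400) + 121) - 152*(-54) = (-3003*8974 + 121) + 8208 = (-26948922 + 121) + 8208 = -26948801 + 8208 = -26940593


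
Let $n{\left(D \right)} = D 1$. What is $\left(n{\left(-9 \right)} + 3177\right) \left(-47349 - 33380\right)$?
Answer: $-255749472$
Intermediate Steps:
$n{\left(D \right)} = D$
$\left(n{\left(-9 \right)} + 3177\right) \left(-47349 - 33380\right) = \left(-9 + 3177\right) \left(-47349 - 33380\right) = 3168 \left(-80729\right) = -255749472$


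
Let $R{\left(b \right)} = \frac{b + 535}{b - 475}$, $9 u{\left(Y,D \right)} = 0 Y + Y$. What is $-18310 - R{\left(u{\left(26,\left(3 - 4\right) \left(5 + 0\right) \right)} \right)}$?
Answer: $- \frac{77794349}{4249} \approx -18309.0$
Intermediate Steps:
$u{\left(Y,D \right)} = \frac{Y}{9}$ ($u{\left(Y,D \right)} = \frac{0 Y + Y}{9} = \frac{0 + Y}{9} = \frac{Y}{9}$)
$R{\left(b \right)} = \frac{535 + b}{-475 + b}$
$-18310 - R{\left(u{\left(26,\left(3 - 4\right) \left(5 + 0\right) \right)} \right)} = -18310 - \frac{535 + \frac{1}{9} \cdot 26}{-475 + \frac{1}{9} \cdot 26} = -18310 - \frac{535 + \frac{26}{9}}{-475 + \frac{26}{9}} = -18310 - \frac{1}{- \frac{4249}{9}} \cdot \frac{4841}{9} = -18310 - \left(- \frac{9}{4249}\right) \frac{4841}{9} = -18310 - - \frac{4841}{4249} = -18310 + \frac{4841}{4249} = - \frac{77794349}{4249}$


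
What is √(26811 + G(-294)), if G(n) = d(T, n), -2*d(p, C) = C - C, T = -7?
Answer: 9*√331 ≈ 163.74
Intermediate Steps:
d(p, C) = 0 (d(p, C) = -(C - C)/2 = -½*0 = 0)
G(n) = 0
√(26811 + G(-294)) = √(26811 + 0) = √26811 = 9*√331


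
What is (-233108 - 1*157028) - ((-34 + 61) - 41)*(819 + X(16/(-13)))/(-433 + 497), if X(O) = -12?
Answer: -12478703/32 ≈ -3.8996e+5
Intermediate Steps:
(-233108 - 1*157028) - ((-34 + 61) - 41)*(819 + X(16/(-13)))/(-433 + 497) = (-233108 - 1*157028) - ((-34 + 61) - 41)*(819 - 12)/(-433 + 497) = (-233108 - 157028) - (27 - 41)*807/64 = -390136 - (-14)*807*(1/64) = -390136 - (-14)*807/64 = -390136 - 1*(-5649/32) = -390136 + 5649/32 = -12478703/32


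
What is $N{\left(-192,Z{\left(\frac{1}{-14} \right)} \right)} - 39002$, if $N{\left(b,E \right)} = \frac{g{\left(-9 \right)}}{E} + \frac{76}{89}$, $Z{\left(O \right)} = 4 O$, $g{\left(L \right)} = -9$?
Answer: $- \frac{6936597}{178} \approx -38970.0$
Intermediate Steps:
$N{\left(b,E \right)} = \frac{76}{89} - \frac{9}{E}$ ($N{\left(b,E \right)} = - \frac{9}{E} + \frac{76}{89} = \frac{76}{89} - \frac{9}{E}$)
$N{\left(-192,Z{\left(\frac{1}{-14} \right)} \right)} - 39002 = \left(\frac{76}{89} - \frac{9}{4 \frac{1}{-14}}\right) - 39002 = \left(\frac{76}{89} - \frac{9}{4 \left(- \frac{1}{14}\right)}\right) - 39002 = \left(\frac{76}{89} - \frac{9}{- \frac{2}{7}}\right) - 39002 = \left(\frac{76}{89} - - \frac{63}{2}\right) - 39002 = \left(\frac{76}{89} + \frac{63}{2}\right) - 39002 = \frac{5759}{178} - 39002 = - \frac{6936597}{178}$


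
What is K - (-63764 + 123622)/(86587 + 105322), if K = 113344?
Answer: 21751673838/191909 ≈ 1.1334e+5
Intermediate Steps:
K - (-63764 + 123622)/(86587 + 105322) = 113344 - (-63764 + 123622)/(86587 + 105322) = 113344 - 59858/191909 = 21751673838/191909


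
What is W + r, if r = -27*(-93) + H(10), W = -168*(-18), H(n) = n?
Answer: 5545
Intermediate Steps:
W = 3024
r = 2521 (r = -27*(-93) + 10 = 2511 + 10 = 2521)
W + r = 3024 + 2521 = 5545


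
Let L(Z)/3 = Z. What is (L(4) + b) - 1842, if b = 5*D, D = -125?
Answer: -2455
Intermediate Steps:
L(Z) = 3*Z
b = -625 (b = 5*(-125) = -625)
(L(4) + b) - 1842 = (3*4 - 625) - 1842 = (12 - 625) - 1842 = -613 - 1842 = -2455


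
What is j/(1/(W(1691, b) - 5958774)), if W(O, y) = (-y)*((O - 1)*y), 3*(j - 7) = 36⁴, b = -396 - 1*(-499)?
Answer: -13374380593936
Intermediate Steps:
b = 103 (b = -396 + 499 = 103)
j = 559879 (j = 7 + (⅓)*36⁴ = 7 + (⅓)*1679616 = 7 + 559872 = 559879)
W(O, y) = -y²*(-1 + O) (W(O, y) = (-y)*((-1 + O)*y) = (-y)*(y*(-1 + O)) = -y²*(-1 + O))
j/(1/(W(1691, b) - 5958774)) = 559879/(1/(103²*(1 - 1*1691) - 5958774)) = 559879/(1/(10609*(1 - 1691) - 5958774)) = 559879/(1/(10609*(-1690) - 5958774)) = 559879/(1/(-17929210 - 5958774)) = 559879/(1/(-23887984)) = 559879/(-1/23887984) = 559879*(-23887984) = -13374380593936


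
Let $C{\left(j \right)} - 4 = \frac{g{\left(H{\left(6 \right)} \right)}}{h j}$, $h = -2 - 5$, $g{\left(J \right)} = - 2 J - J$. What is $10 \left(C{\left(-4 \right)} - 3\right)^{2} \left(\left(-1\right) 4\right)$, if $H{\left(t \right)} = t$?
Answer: $- \frac{250}{49} \approx -5.102$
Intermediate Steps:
$g{\left(J \right)} = - 3 J$
$h = -7$
$C{\left(j \right)} = 4 + \frac{18}{7 j}$ ($C{\left(j \right)} = 4 + \frac{\left(-3\right) 6}{\left(-7\right) j} = 4 - 18 \left(- \frac{1}{7 j}\right) = 4 + \frac{18}{7 j}$)
$10 \left(C{\left(-4 \right)} - 3\right)^{2} \left(\left(-1\right) 4\right) = 10 \left(\left(4 + \frac{18}{7 \left(-4\right)}\right) - 3\right)^{2} \left(\left(-1\right) 4\right) = 10 \left(\left(4 + \frac{18}{7} \left(- \frac{1}{4}\right)\right) - 3\right)^{2} \left(-4\right) = 10 \left(\left(4 - \frac{9}{14}\right) - 3\right)^{2} \left(-4\right) = 10 \left(\frac{47}{14} - 3\right)^{2} \left(-4\right) = 10 \left(\frac{5}{14}\right)^{2} \left(-4\right) = 10 \cdot \frac{25}{196} \left(-4\right) = \frac{125}{98} \left(-4\right) = - \frac{250}{49}$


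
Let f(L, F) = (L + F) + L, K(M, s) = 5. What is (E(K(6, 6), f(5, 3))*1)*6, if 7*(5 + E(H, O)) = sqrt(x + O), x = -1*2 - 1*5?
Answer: -30 + 6*sqrt(6)/7 ≈ -27.900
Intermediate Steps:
x = -7 (x = -2 - 5 = -7)
f(L, F) = F + 2*L (f(L, F) = (F + L) + L = F + 2*L)
E(H, O) = -5 + sqrt(-7 + O)/7
(E(K(6, 6), f(5, 3))*1)*6 = ((-5 + sqrt(-7 + (3 + 2*5))/7)*1)*6 = ((-5 + sqrt(-7 + (3 + 10))/7)*1)*6 = ((-5 + sqrt(-7 + 13)/7)*1)*6 = ((-5 + sqrt(6)/7)*1)*6 = (-5 + sqrt(6)/7)*6 = -30 + 6*sqrt(6)/7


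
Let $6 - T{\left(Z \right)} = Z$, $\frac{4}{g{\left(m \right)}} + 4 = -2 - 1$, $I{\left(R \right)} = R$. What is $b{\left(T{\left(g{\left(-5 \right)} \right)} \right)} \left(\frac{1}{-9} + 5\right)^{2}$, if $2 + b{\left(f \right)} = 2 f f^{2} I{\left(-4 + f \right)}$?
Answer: $\frac{6774633184}{194481} \approx 34834.0$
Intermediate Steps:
$g{\left(m \right)} = - \frac{4}{7}$ ($g{\left(m \right)} = \frac{4}{-4 - 3} = \frac{4}{-7} = 4 \left(- \frac{1}{7}\right) = - \frac{4}{7}$)
$T{\left(Z \right)} = 6 - Z$
$b{\left(f \right)} = -2 + 2 f^{3} \left(-4 + f\right)$ ($b{\left(f \right)} = -2 + 2 f f^{2} \left(-4 + f\right) = -2 + 2 f^{3} \left(-4 + f\right)$)
$b{\left(T{\left(g{\left(-5 \right)} \right)} \right)} \left(\frac{1}{-9} + 5\right)^{2} = \left(-2 + 2 \left(6 - - \frac{4}{7}\right)^{3} \left(-4 + \left(6 - - \frac{4}{7}\right)\right)\right) \left(\frac{1}{-9} + 5\right)^{2} = \left(-2 + 2 \left(6 + \frac{4}{7}\right)^{3} \left(-4 + \left(6 + \frac{4}{7}\right)\right)\right) \left(- \frac{1}{9} + 5\right)^{2} = \left(-2 + 2 \left(\frac{46}{7}\right)^{3} \left(-4 + \frac{46}{7}\right)\right) \left(\frac{44}{9}\right)^{2} = \left(-2 + 2 \cdot \frac{97336}{343} \cdot \frac{18}{7}\right) \frac{1936}{81} = \left(-2 + \frac{3504096}{2401}\right) \frac{1936}{81} = \frac{3499294}{2401} \cdot \frac{1936}{81} = \frac{6774633184}{194481}$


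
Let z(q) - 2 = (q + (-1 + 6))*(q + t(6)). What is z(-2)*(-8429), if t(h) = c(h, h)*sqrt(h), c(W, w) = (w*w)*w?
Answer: 33716 - 5461992*sqrt(6) ≈ -1.3345e+7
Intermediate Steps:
c(W, w) = w**3 (c(W, w) = w**2*w = w**3)
t(h) = h**(7/2) (t(h) = h**3*sqrt(h) = h**(7/2))
z(q) = 2 + (5 + q)*(q + 216*sqrt(6)) (z(q) = 2 + (q + (-1 + 6))*(q + 6**(7/2)) = 2 + (q + 5)*(q + 216*sqrt(6)) = 2 + (5 + q)*(q + 216*sqrt(6)))
z(-2)*(-8429) = (2 + (-2)**2 + 5*(-2) + 1080*sqrt(6) + 216*(-2)*sqrt(6))*(-8429) = (2 + 4 - 10 + 1080*sqrt(6) - 432*sqrt(6))*(-8429) = (-4 + 648*sqrt(6))*(-8429) = 33716 - 5461992*sqrt(6)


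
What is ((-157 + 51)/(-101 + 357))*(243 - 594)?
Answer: 18603/128 ≈ 145.34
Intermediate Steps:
((-157 + 51)/(-101 + 357))*(243 - 594) = -106/256*(-351) = -106*1/256*(-351) = -53/128*(-351) = 18603/128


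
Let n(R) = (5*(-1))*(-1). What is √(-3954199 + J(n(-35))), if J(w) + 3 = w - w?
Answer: 7*I*√80698 ≈ 1988.5*I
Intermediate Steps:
n(R) = 5 (n(R) = -5*(-1) = 5)
J(w) = -3 (J(w) = -3 + (w - w) = -3 + 0 = -3)
√(-3954199 + J(n(-35))) = √(-3954199 - 3) = √(-3954202) = 7*I*√80698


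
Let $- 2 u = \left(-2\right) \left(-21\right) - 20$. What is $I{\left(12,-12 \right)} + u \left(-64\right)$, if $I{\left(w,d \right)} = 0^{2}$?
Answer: $704$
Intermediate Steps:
$u = -11$ ($u = - \frac{\left(-2\right) \left(-21\right) - 20}{2} = - \frac{42 - 20}{2} = \left(- \frac{1}{2}\right) 22 = -11$)
$I{\left(w,d \right)} = 0$
$I{\left(12,-12 \right)} + u \left(-64\right) = 0 - -704 = 0 + 704 = 704$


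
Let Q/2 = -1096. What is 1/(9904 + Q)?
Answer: 1/7712 ≈ 0.00012967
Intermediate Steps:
Q = -2192 (Q = 2*(-1096) = -2192)
1/(9904 + Q) = 1/(9904 - 2192) = 1/7712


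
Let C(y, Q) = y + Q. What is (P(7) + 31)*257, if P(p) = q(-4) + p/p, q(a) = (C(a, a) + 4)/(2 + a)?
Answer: 8738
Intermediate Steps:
C(y, Q) = Q + y
q(a) = (4 + 2*a)/(2 + a) (q(a) = ((a + a) + 4)/(2 + a) = (2*a + 4)/(2 + a) = (4 + 2*a)/(2 + a))
P(p) = 3 (P(p) = 2 + p/p = 2 + 1 = 3)
(P(7) + 31)*257 = (3 + 31)*257 = 34*257 = 8738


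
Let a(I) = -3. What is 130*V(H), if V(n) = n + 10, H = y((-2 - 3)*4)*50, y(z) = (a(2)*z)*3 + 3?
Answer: 1190800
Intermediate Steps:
y(z) = 3 - 9*z (y(z) = -3*z*3 + 3 = -9*z + 3 = 3 - 9*z)
H = 9150 (H = (3 - 9*(-2 - 3)*4)*50 = (3 - (-45)*4)*50 = (3 - 9*(-20))*50 = (3 + 180)*50 = 183*50 = 9150)
V(n) = 10 + n
130*V(H) = 130*(10 + 9150) = 130*9160 = 1190800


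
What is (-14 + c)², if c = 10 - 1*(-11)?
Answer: 49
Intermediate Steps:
c = 21 (c = 10 + 11 = 21)
(-14 + c)² = (-14 + 21)² = 7² = 49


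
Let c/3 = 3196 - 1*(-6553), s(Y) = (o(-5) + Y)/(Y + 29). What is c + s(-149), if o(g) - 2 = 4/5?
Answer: 17548931/600 ≈ 29248.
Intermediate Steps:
o(g) = 14/5 (o(g) = 2 + 4/5 = 2 + 4*(⅕) = 2 + ⅘ = 14/5)
s(Y) = (14/5 + Y)/(29 + Y) (s(Y) = (14/5 + Y)/(Y + 29) = (14/5 + Y)/(29 + Y))
c = 29247 (c = 3*(3196 - 1*(-6553)) = 3*(3196 + 6553) = 3*9749 = 29247)
c + s(-149) = 29247 + (14/5 - 149)/(29 - 149) = 29247 - 731/5/(-120) = 29247 - 1/120*(-731/5) = 29247 + 731/600 = 17548931/600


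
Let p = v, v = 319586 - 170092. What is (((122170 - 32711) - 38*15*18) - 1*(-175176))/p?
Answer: 254375/149494 ≈ 1.7016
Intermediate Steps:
v = 149494
p = 149494
(((122170 - 32711) - 38*15*18) - 1*(-175176))/p = (((122170 - 32711) - 38*15*18) - 1*(-175176))/149494 = ((89459 - 570*18) + 175176)*(1/149494) = ((89459 - 10260) + 175176)*(1/149494) = (79199 + 175176)*(1/149494) = 254375*(1/149494) = 254375/149494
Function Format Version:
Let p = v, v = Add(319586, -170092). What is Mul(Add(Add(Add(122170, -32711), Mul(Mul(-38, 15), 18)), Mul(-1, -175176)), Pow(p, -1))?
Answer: Rational(254375, 149494) ≈ 1.7016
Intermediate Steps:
v = 149494
p = 149494
Mul(Add(Add(Add(122170, -32711), Mul(Mul(-38, 15), 18)), Mul(-1, -175176)), Pow(p, -1)) = Mul(Add(Add(Add(122170, -32711), Mul(Mul(-38, 15), 18)), Mul(-1, -175176)), Pow(149494, -1)) = Mul(Add(Add(89459, Mul(-570, 18)), 175176), Rational(1, 149494)) = Mul(Add(Add(89459, -10260), 175176), Rational(1, 149494)) = Mul(Add(79199, 175176), Rational(1, 149494)) = Mul(254375, Rational(1, 149494)) = Rational(254375, 149494)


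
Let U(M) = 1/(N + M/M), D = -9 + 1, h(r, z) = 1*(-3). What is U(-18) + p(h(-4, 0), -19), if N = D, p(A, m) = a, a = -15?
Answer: -106/7 ≈ -15.143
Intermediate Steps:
h(r, z) = -3
D = -8
p(A, m) = -15
N = -8
U(M) = -⅐ (U(M) = 1/(-8 + M/M) = 1/(-8 + 1) = 1/(-7) = -⅐)
U(-18) + p(h(-4, 0), -19) = -⅐ - 15 = -106/7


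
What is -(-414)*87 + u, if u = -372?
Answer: 35646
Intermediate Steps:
-(-414)*87 + u = -(-414)*87 - 372 = -414*(-87) - 372 = 36018 - 372 = 35646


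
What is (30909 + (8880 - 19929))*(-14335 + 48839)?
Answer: 685249440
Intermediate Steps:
(30909 + (8880 - 19929))*(-14335 + 48839) = (30909 - 11049)*34504 = 19860*34504 = 685249440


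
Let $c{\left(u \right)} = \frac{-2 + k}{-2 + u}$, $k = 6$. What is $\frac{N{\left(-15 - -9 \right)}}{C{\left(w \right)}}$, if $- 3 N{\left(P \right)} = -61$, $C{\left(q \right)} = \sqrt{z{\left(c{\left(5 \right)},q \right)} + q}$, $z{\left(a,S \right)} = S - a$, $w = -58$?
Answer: $- \frac{61 i \sqrt{66}}{264} \approx - 1.8771 i$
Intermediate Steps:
$c{\left(u \right)} = \frac{4}{-2 + u}$ ($c{\left(u \right)} = \frac{-2 + 6}{-2 + u} = \frac{4}{-2 + u}$)
$C{\left(q \right)} = \sqrt{- \frac{4}{3} + 2 q}$ ($C{\left(q \right)} = \sqrt{\left(q - \frac{4}{-2 + 5}\right) + q} = \sqrt{\left(q - \frac{4}{3}\right) + q} = \sqrt{\left(- \frac{4}{3} + q\right) + q} = \sqrt{- \frac{4}{3} + 2 q}$)
$N{\left(P \right)} = \frac{61}{3}$ ($N{\left(P \right)} = \left(- \frac{1}{3}\right) \left(-61\right) = \frac{61}{3}$)
$\frac{N{\left(-15 - -9 \right)}}{C{\left(w \right)}} = \frac{61}{3 \frac{\sqrt{-12 + 18 \left(-58\right)}}{3}} = \frac{61}{3 \frac{\sqrt{-12 - 1044}}{3}} = \frac{61}{3 \frac{\sqrt{-1056}}{3}} = \frac{61}{3 \frac{4 i \sqrt{66}}{3}} = \frac{61 \left(- \frac{i \sqrt{66}}{88}\right)}{3} = - \frac{61 i \sqrt{66}}{264}$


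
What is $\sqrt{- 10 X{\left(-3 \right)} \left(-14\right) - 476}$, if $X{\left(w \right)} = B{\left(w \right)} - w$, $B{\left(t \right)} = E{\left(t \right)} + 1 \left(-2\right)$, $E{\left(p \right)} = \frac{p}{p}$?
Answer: $14 i \approx 14.0 i$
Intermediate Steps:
$E{\left(p \right)} = 1$
$B{\left(t \right)} = -1$ ($B{\left(t \right)} = 1 + 1 \left(-2\right) = 1 - 2 = -1$)
$X{\left(w \right)} = -1 - w$
$\sqrt{- 10 X{\left(-3 \right)} \left(-14\right) - 476} = \sqrt{- 10 \left(-1 - -3\right) \left(-14\right) - 476} = \sqrt{- 10 \left(-1 + 3\right) \left(-14\right) - 476} = \sqrt{\left(-10\right) 2 \left(-14\right) - 476} = \sqrt{\left(-20\right) \left(-14\right) - 476} = \sqrt{280 - 476} = \sqrt{-196} = 14 i$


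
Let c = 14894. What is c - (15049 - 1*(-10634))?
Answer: -10789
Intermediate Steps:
c - (15049 - 1*(-10634)) = 14894 - (15049 - 1*(-10634)) = 14894 - (15049 + 10634) = 14894 - 1*25683 = 14894 - 25683 = -10789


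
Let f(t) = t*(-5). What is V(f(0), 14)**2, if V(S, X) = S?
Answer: 0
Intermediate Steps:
f(t) = -5*t
V(f(0), 14)**2 = (-5*0)**2 = 0**2 = 0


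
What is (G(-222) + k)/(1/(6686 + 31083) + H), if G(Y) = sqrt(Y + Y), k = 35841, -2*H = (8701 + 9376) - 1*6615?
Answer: -1353678729/216454138 - 37769*I*sqrt(111)/108227069 ≈ -6.2539 - 0.0036767*I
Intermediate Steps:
H = -5731 (H = -((8701 + 9376) - 1*6615)/2 = -(18077 - 6615)/2 = -1/2*11462 = -5731)
G(Y) = sqrt(2)*sqrt(Y) (G(Y) = sqrt(2*Y) = sqrt(2)*sqrt(Y))
(G(-222) + k)/(1/(6686 + 31083) + H) = (sqrt(2)*sqrt(-222) + 35841)/(1/(6686 + 31083) - 5731) = (sqrt(2)*(I*sqrt(222)) + 35841)/(1/37769 - 5731) = (2*I*sqrt(111) + 35841)/(1/37769 - 5731) = (35841 + 2*I*sqrt(111))/(-216454138/37769) = (35841 + 2*I*sqrt(111))*(-37769/216454138) = -1353678729/216454138 - 37769*I*sqrt(111)/108227069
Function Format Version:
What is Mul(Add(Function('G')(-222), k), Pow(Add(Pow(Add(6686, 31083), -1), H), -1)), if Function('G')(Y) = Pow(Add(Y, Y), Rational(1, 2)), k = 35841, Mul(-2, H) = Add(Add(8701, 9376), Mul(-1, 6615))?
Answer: Add(Rational(-1353678729, 216454138), Mul(Rational(-37769, 108227069), I, Pow(111, Rational(1, 2)))) ≈ Add(-6.2539, Mul(-0.0036767, I))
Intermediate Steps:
H = -5731 (H = Mul(Rational(-1, 2), Add(Add(8701, 9376), Mul(-1, 6615))) = Mul(Rational(-1, 2), Add(18077, -6615)) = Mul(Rational(-1, 2), 11462) = -5731)
Function('G')(Y) = Mul(Pow(2, Rational(1, 2)), Pow(Y, Rational(1, 2))) (Function('G')(Y) = Pow(Mul(2, Y), Rational(1, 2)) = Mul(Pow(2, Rational(1, 2)), Pow(Y, Rational(1, 2))))
Mul(Add(Function('G')(-222), k), Pow(Add(Pow(Add(6686, 31083), -1), H), -1)) = Mul(Add(Mul(Pow(2, Rational(1, 2)), Pow(-222, Rational(1, 2))), 35841), Pow(Add(Pow(Add(6686, 31083), -1), -5731), -1)) = Mul(Add(Mul(Pow(2, Rational(1, 2)), Mul(I, Pow(222, Rational(1, 2)))), 35841), Pow(Add(Pow(37769, -1), -5731), -1)) = Mul(Add(Mul(2, I, Pow(111, Rational(1, 2))), 35841), Pow(Add(Rational(1, 37769), -5731), -1)) = Mul(Add(35841, Mul(2, I, Pow(111, Rational(1, 2)))), Pow(Rational(-216454138, 37769), -1)) = Mul(Add(35841, Mul(2, I, Pow(111, Rational(1, 2)))), Rational(-37769, 216454138)) = Add(Rational(-1353678729, 216454138), Mul(Rational(-37769, 108227069), I, Pow(111, Rational(1, 2))))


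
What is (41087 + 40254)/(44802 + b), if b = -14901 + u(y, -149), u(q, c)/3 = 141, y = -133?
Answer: 81341/30324 ≈ 2.6824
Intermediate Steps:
u(q, c) = 423 (u(q, c) = 3*141 = 423)
b = -14478 (b = -14901 + 423 = -14478)
(41087 + 40254)/(44802 + b) = (41087 + 40254)/(44802 - 14478) = 81341/30324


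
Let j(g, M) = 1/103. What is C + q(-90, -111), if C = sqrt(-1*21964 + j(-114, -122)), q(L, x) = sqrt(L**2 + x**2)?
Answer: 3*sqrt(2269) + I*sqrt(233015973)/103 ≈ 142.9 + 148.2*I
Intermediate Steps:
j(g, M) = 1/103
C = I*sqrt(233015973)/103 (C = sqrt(-1*21964 + 1/103) = sqrt(-21964 + 1/103) = sqrt(-2262291/103) = I*sqrt(233015973)/103 ≈ 148.2*I)
C + q(-90, -111) = I*sqrt(233015973)/103 + sqrt((-90)**2 + (-111)**2) = I*sqrt(233015973)/103 + sqrt(8100 + 12321) = I*sqrt(233015973)/103 + sqrt(20421) = I*sqrt(233015973)/103 + 3*sqrt(2269) = 3*sqrt(2269) + I*sqrt(233015973)/103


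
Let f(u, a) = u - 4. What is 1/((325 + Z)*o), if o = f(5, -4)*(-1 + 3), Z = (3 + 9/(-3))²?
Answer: 1/650 ≈ 0.0015385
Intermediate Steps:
Z = 0 (Z = (3 + 9*(-⅓))² = (3 - 3)² = 0² = 0)
f(u, a) = -4 + u
o = 2 (o = (-4 + 5)*(-1 + 3) = 1*2 = 2)
1/((325 + Z)*o) = 1/((325 + 0)*2) = 1/(325*2) = 1/650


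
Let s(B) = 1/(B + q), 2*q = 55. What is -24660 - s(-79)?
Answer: -2539978/103 ≈ -24660.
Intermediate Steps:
q = 55/2 (q = (½)*55 = 55/2 ≈ 27.500)
s(B) = 1/(55/2 + B) (s(B) = 1/(B + 55/2) = 1/(55/2 + B))
-24660 - s(-79) = -24660 - 2/(55 + 2*(-79)) = -24660 - 2/(55 - 158) = -24660 - 2/(-103) = -24660 - 2*(-1)/103 = -24660 - 1*(-2/103) = -24660 + 2/103 = -2539978/103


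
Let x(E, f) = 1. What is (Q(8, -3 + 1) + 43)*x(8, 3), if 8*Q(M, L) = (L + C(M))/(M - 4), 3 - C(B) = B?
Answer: 1369/32 ≈ 42.781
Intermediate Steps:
C(B) = 3 - B
Q(M, L) = (3 + L - M)/(8*(-4 + M)) (Q(M, L) = ((L + (3 - M))/(M - 4))/8 = ((3 + L - M)/(-4 + M))/8 = (3 + L - M)/(8*(-4 + M)))
(Q(8, -3 + 1) + 43)*x(8, 3) = ((3 + (-3 + 1) - 1*8)/(8*(-4 + 8)) + 43)*1 = ((⅛)*(3 - 2 - 8)/4 + 43)*1 = ((⅛)*(¼)*(-7) + 43)*1 = (-7/32 + 43)*1 = (1369/32)*1 = 1369/32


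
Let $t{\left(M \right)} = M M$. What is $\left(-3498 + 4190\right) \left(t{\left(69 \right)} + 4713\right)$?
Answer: $6556008$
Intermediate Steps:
$t{\left(M \right)} = M^{2}$
$\left(-3498 + 4190\right) \left(t{\left(69 \right)} + 4713\right) = \left(-3498 + 4190\right) \left(69^{2} + 4713\right) = 692 \left(4761 + 4713\right) = 692 \cdot 9474 = 6556008$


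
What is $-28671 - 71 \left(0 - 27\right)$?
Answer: $-26754$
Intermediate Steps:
$-28671 - 71 \left(0 - 27\right) = -28671 - 71 \left(-27\right) = -28671 - -1917 = -28671 + 1917 = -26754$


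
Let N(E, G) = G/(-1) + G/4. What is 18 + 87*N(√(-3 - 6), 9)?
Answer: -2277/4 ≈ -569.25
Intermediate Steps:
N(E, G) = -3*G/4 (N(E, G) = G*(-1) + G*(¼) = -G + G/4 = -3*G/4)
18 + 87*N(√(-3 - 6), 9) = 18 + 87*(-¾*9) = 18 + 87*(-27/4) = 18 - 2349/4 = -2277/4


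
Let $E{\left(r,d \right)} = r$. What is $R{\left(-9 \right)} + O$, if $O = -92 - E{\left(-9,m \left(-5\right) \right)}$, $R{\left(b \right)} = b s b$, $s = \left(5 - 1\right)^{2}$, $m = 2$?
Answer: $1213$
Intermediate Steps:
$s = 16$ ($s = 4^{2} = 16$)
$R{\left(b \right)} = 16 b^{2}$ ($R{\left(b \right)} = b 16 b = 16 b b = 16 b^{2}$)
$O = -83$ ($O = -92 - -9 = -92 + 9 = -83$)
$R{\left(-9 \right)} + O = 16 \left(-9\right)^{2} - 83 = 16 \cdot 81 - 83 = 1296 - 83 = 1213$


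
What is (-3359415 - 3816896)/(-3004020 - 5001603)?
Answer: 7176311/8005623 ≈ 0.89641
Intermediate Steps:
(-3359415 - 3816896)/(-3004020 - 5001603) = -7176311/(-8005623) = -7176311*(-1/8005623) = 7176311/8005623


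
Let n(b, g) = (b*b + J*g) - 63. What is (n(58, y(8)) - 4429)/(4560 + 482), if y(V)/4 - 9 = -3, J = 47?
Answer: 0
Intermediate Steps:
y(V) = 24 (y(V) = 36 + 4*(-3) = 36 - 12 = 24)
n(b, g) = -63 + b² + 47*g (n(b, g) = (b*b + 47*g) - 63 = (b² + 47*g) - 63 = -63 + b² + 47*g)
(n(58, y(8)) - 4429)/(4560 + 482) = ((-63 + 58² + 47*24) - 4429)/(4560 + 482) = ((-63 + 3364 + 1128) - 4429)/5042 = (4429 - 4429)*(1/5042) = 0*(1/5042) = 0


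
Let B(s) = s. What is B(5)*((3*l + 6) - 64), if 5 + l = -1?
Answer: -380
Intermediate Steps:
l = -6 (l = -5 - 1 = -6)
B(5)*((3*l + 6) - 64) = 5*((3*(-6) + 6) - 64) = 5*((-18 + 6) - 64) = 5*(-12 - 64) = 5*(-76) = -380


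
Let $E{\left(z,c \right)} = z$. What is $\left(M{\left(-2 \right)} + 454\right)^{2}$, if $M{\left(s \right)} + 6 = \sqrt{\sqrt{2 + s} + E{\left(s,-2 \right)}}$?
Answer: $\left(448 + i \sqrt{2}\right)^{2} \approx 2.007 \cdot 10^{5} + 1267.0 i$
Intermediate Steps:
$M{\left(s \right)} = -6 + \sqrt{s + \sqrt{2 + s}}$ ($M{\left(s \right)} = -6 + \sqrt{\sqrt{2 + s} + s} = -6 + \sqrt{s + \sqrt{2 + s}}$)
$\left(M{\left(-2 \right)} + 454\right)^{2} = \left(\left(-6 + \sqrt{-2 + \sqrt{2 - 2}}\right) + 454\right)^{2} = \left(\left(-6 + \sqrt{-2 + \sqrt{0}}\right) + 454\right)^{2} = \left(\left(-6 + \sqrt{-2 + 0}\right) + 454\right)^{2} = \left(\left(-6 + \sqrt{-2}\right) + 454\right)^{2} = \left(\left(-6 + i \sqrt{2}\right) + 454\right)^{2} = \left(448 + i \sqrt{2}\right)^{2}$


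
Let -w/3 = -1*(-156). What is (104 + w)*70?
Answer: -25480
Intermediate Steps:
w = -468 (w = -(-3)*(-156) = -3*156 = -468)
(104 + w)*70 = (104 - 468)*70 = -364*70 = -25480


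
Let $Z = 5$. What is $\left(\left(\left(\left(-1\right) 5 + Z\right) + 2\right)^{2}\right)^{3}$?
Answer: $64$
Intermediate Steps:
$\left(\left(\left(\left(-1\right) 5 + Z\right) + 2\right)^{2}\right)^{3} = \left(\left(\left(\left(-1\right) 5 + 5\right) + 2\right)^{2}\right)^{3} = \left(\left(\left(-5 + 5\right) + 2\right)^{2}\right)^{3} = \left(\left(0 + 2\right)^{2}\right)^{3} = \left(2^{2}\right)^{3} = 4^{3} = 64$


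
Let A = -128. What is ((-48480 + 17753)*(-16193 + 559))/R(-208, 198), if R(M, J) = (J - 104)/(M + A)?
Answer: -80704834224/47 ≈ -1.7171e+9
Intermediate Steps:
R(M, J) = (-104 + J)/(-128 + M) (R(M, J) = (J - 104)/(M - 128) = (-104 + J)/(-128 + M))
((-48480 + 17753)*(-16193 + 559))/R(-208, 198) = ((-48480 + 17753)*(-16193 + 559))/(((-104 + 198)/(-128 - 208))) = (-30727*(-15634))/((94/(-336))) = 480385918/((-1/336*94)) = 480385918/(-47/168) = 480385918*(-168/47) = -80704834224/47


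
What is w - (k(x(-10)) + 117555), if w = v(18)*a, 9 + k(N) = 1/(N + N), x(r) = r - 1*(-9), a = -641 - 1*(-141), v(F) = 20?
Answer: -255091/2 ≈ -1.2755e+5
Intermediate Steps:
a = -500 (a = -641 + 141 = -500)
x(r) = 9 + r (x(r) = r + 9 = 9 + r)
k(N) = -9 + 1/(2*N) (k(N) = -9 + 1/(N + N) = -9 + 1/(2*N))
w = -10000 (w = 20*(-500) = -10000)
w - (k(x(-10)) + 117555) = -10000 - ((-9 + 1/(2*(9 - 10))) + 117555) = -10000 - ((-9 + (1/2)/(-1)) + 117555) = -10000 - ((-9 + (1/2)*(-1)) + 117555) = -10000 - ((-9 - 1/2) + 117555) = -10000 - (-19/2 + 117555) = -10000 - 1*235091/2 = -10000 - 235091/2 = -255091/2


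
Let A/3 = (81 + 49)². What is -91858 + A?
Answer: -41158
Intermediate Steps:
A = 50700 (A = 3*(81 + 49)² = 3*130² = 3*16900 = 50700)
-91858 + A = -91858 + 50700 = -41158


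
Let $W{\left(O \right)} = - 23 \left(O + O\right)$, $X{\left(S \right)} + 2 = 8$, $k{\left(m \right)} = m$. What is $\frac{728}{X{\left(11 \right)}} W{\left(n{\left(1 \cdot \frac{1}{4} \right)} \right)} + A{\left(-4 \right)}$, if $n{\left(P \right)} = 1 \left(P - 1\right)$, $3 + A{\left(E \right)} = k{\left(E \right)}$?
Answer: $4179$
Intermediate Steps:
$X{\left(S \right)} = 6$ ($X{\left(S \right)} = -2 + 8 = 6$)
$A{\left(E \right)} = -3 + E$
$n{\left(P \right)} = -1 + P$ ($n{\left(P \right)} = 1 \left(-1 + P\right) = -1 + P$)
$W{\left(O \right)} = - 46 O$ ($W{\left(O \right)} = - 23 \cdot 2 O = - 46 O$)
$\frac{728}{X{\left(11 \right)}} W{\left(n{\left(1 \cdot \frac{1}{4} \right)} \right)} + A{\left(-4 \right)} = \frac{728}{6} \left(- 46 \left(-1 + 1 \cdot \frac{1}{4}\right)\right) - 7 = 728 \cdot \frac{1}{6} \left(- 46 \left(-1 + 1 \cdot \frac{1}{4}\right)\right) - 7 = \frac{364 \left(- 46 \left(-1 + \frac{1}{4}\right)\right)}{3} - 7 = \frac{364 \left(\left(-46\right) \left(- \frac{3}{4}\right)\right)}{3} - 7 = \frac{364}{3} \cdot \frac{69}{2} - 7 = 4186 - 7 = 4179$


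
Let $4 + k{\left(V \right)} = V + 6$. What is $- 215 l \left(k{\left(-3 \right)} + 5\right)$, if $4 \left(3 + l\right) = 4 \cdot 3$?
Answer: $0$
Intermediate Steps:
$k{\left(V \right)} = 2 + V$ ($k{\left(V \right)} = -4 + \left(V + 6\right) = -4 + \left(6 + V\right) = 2 + V$)
$l = 0$ ($l = -3 + \frac{4 \cdot 3}{4} = -3 + \frac{1}{4} \cdot 12 = -3 + 3 = 0$)
$- 215 l \left(k{\left(-3 \right)} + 5\right) = - 215 \cdot 0 \left(\left(2 - 3\right) + 5\right) = - 215 \cdot 0 \left(-1 + 5\right) = - 215 \cdot 0 \cdot 4 = \left(-215\right) 0 = 0$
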